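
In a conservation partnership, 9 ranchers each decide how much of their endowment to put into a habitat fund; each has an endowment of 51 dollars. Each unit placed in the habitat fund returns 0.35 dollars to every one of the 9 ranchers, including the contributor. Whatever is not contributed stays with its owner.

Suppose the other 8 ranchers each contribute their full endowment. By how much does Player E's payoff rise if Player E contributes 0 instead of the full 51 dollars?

Switching from a contribution of 51 to 0 lets Player E keep an extra 51 dollars, but lowers the habitat fund by 51, which costs Player E their own share of that drop: 0.35 × 51 = 17.85.
Net gain = 51 − 17.85 = 33.15. The private return per contributed unit (0.35) is below 1, so free-riding is indeed the best response regardless of what the others do.

33.15 dollars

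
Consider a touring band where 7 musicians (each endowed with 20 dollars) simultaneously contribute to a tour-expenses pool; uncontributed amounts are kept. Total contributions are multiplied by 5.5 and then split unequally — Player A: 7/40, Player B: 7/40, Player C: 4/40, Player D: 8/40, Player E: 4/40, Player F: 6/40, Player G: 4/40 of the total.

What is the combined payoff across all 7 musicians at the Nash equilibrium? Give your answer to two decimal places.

230.00 dollars

Each unit j contributes comes back to j as 5.5 × (j's share), so j prefers to contribute only if that share exceeds 1/5.5 = 0.1818; otherwise keeping the unit dominates.
Player D alone (share 8/40) is above the threshold, contributing 20; the remaining 6 contribute 0. Total contributed: 20.
The tour-expenses pool pays out 5.5 × 20 = 110.00 in total (split across the unequal shares, but the aggregate is all that matters for the group sum).
The 6 free-riders keep 20 each, adding 120. Group total = 120 + 110.00 = 230.00.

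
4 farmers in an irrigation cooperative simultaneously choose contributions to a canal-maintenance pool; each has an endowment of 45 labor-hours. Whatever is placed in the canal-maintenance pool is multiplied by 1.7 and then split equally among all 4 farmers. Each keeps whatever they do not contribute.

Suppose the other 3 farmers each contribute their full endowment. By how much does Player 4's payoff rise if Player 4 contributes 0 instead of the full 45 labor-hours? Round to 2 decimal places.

25.88 labor-hours

Switching from a contribution of 45 to 0 lets Player 4 keep an extra 45 labor-hours, but lowers the canal-maintenance pool by 45, which costs Player 4 their own share of that drop: 1.7/4 × 45 = 19.12.
Net gain = 45 − 19.12 = 25.88. The private return per contributed unit (0.4250) is below 1, so free-riding is indeed the best response regardless of what the others do.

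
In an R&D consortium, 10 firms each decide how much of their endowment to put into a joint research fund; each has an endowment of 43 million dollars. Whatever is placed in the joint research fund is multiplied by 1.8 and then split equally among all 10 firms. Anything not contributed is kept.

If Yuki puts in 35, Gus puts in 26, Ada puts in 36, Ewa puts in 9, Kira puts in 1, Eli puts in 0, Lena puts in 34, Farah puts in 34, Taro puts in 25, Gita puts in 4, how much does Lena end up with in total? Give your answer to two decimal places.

45.72 million dollars

Total contributed: 35 + 26 + 36 + 9 + 1 + 0 + 34 + 34 + 25 + 4 = 204.
Each receives 1.8 × 204 / 10 = 36.72 from the joint research fund.
Lena keeps 43 − 34 = 9, so Lena's payoff is 9 + 36.72 = 45.72.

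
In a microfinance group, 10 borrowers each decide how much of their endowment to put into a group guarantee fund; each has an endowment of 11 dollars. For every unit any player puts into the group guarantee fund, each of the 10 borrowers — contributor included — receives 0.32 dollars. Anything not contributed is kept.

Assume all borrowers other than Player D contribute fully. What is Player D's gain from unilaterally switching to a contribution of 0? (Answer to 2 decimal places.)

7.48 dollars

Switching from a contribution of 11 to 0 lets Player D keep an extra 11 dollars, but lowers the group guarantee fund by 11, which costs Player D their own share of that drop: 0.32 × 11 = 3.52.
Net gain = 11 − 3.52 = 7.48. The private return per contributed unit (0.32) is below 1, so free-riding is indeed the best response regardless of what the others do.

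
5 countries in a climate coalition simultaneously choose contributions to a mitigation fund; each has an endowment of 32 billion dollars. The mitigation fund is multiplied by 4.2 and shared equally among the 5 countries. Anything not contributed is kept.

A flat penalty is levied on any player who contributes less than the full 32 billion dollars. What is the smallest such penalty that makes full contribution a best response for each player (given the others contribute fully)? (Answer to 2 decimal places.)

5.12 billion dollars

Given the others contribute fully, the best deviation is to contribute 0 (any partial contribution still incurs the fine and gives up units whose private return 0.8400 is below 1).
Deviating from 32 to 0 saves 32 billion dollars but forfeits the deviator's share of the drop in the mitigation fund: 4.2/5 × 32 = 26.88.
So the deviation gain is 32 − 26.88 = 5.12, and the fine must be at least 5.12 billion dollars to wipe it out.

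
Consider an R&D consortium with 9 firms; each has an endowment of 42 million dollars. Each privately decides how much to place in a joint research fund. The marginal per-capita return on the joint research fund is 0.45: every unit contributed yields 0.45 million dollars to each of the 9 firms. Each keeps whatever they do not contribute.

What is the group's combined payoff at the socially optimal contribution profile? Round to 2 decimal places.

1530.90 million dollars

Each contributed unit returns 4.050 to the group as a whole (0.45 to each of 9 players), which exceeds 1, so the social optimum is full contribution: group total = 4.050 × 378 = 1530.90.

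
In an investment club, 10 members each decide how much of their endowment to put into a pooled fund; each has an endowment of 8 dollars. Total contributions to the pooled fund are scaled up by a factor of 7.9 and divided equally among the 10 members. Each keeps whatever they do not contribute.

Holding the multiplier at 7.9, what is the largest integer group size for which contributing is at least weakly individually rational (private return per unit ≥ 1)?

7

Private return per unit is 7.9/(group size), which is ≥ 1 whenever the group size is ≤ 7.9.
The largest such integer is 7.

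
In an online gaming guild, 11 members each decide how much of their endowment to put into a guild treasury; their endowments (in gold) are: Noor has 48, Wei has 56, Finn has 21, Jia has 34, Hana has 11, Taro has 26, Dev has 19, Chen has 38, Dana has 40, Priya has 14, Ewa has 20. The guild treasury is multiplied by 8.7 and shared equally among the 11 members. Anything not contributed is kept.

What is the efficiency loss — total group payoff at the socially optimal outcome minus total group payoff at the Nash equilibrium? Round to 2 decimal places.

2517.90 gold

The private return per contributed unit is 8.7/11 = 0.7909 < 1 for every player regardless of endowment, so the Nash equilibrium is zero contribution and the group total is Σ E_j = 48 + 56 + 21 + 34 + 11 + 26 + 19 + 38 + 40 + 14 + 20 = 327.
Each contributed unit returns 8.700 to the group, so the social optimum is full contribution by everyone: group total = 8.700 × 327 = 2844.90.
Efficiency loss = (8.700 − 1) × 327 = 2517.90.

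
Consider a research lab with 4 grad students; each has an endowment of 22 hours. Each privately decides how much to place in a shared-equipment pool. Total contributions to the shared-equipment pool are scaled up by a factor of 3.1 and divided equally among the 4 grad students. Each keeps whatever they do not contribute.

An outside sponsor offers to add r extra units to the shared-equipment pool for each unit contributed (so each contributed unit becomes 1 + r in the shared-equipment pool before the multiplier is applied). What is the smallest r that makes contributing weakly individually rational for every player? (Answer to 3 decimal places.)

With matching at rate r, one contributed unit becomes (1 + r) in the shared-equipment pool and returns 3.1 × (1 + r) / 4 to the contributor.
Setting this equal to 1: 1 + r = 4/3.1 = 1.2903.
So the minimum matching rate is r = 1.2903 − 1 = 0.290.

0.290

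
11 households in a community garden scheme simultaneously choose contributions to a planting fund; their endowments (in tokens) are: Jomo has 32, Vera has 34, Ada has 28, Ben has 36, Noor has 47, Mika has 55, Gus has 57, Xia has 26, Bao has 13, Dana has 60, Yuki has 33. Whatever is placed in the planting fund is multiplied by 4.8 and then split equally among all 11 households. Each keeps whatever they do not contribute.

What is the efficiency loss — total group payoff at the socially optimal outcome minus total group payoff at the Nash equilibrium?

The private return per contributed unit is 4.8/11 = 0.4364 < 1 for every player regardless of endowment, so the Nash equilibrium is zero contribution and the group total is Σ E_j = 32 + 34 + 28 + 36 + 47 + 55 + 57 + 26 + 13 + 60 + 33 = 421.
Each contributed unit returns 4.800 to the group, so the social optimum is full contribution by everyone: group total = 4.800 × 421 = 2020.80.
Efficiency loss = (4.800 − 1) × 421 = 1599.80.

1599.80 tokens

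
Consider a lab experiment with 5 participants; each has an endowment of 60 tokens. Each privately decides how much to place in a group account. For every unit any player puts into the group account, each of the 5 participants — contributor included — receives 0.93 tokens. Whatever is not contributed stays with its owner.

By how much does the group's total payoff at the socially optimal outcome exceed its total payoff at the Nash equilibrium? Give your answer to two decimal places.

1095.00 tokens

The private return per contributed unit is 0.93 < 1, so contributing 0 is dominant for every player. At the Nash equilibrium everyone keeps their 60, and the group total is 5 × 60 = 300.
Each contributed unit returns 4.650 to the group as a whole (0.93 to each of 5 players), which exceeds 1, so the social optimum is full contribution: group total = 4.650 × 300 = 1395.00.
Efficiency loss = 1395.00 − 300 = 1095.00.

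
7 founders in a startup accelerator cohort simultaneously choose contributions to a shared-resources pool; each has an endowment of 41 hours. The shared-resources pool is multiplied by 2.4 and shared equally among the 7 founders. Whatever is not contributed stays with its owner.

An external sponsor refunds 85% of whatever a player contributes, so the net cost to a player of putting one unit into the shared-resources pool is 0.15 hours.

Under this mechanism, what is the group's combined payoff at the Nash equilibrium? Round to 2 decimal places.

932.75 hours

With the mechanism, a contributed unit returns (2.4/7) / 0.15 = 2.2857 per unit of net cost to the contributor — now above 1 — so contributing fully is weakly dominant for every player.
At the Nash equilibrium everyone contributes 41. Group total payoff = 7 × (41 × 0.85 + 2.4 × 41) = 932.75.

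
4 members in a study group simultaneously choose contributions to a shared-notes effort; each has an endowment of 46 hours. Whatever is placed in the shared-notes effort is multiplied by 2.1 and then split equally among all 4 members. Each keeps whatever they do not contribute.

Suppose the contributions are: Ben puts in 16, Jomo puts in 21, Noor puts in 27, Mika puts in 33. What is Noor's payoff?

Total contributed: 16 + 21 + 27 + 33 = 97.
Each receives 2.1 × 97 / 4 = 50.93 from the shared-notes effort.
Noor keeps 46 − 27 = 19, so Noor's payoff is 19 + 50.93 = 69.93.

69.93 hours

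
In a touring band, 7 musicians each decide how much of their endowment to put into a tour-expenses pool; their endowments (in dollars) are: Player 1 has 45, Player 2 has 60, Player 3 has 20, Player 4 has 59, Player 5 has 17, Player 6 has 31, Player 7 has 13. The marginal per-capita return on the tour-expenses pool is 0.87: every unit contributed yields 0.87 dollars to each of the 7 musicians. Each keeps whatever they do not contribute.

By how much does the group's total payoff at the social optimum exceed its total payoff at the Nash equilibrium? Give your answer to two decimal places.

1247.05 dollars

The private return per contributed unit is 0.87 < 1 for everyone, so the Nash equilibrium is zero contribution and the group total is Σ E_j = 45 + 60 + 20 + 59 + 17 + 31 + 13 = 245.
Each contributed unit returns 6.090 to the group, so the social optimum is full contribution by everyone: group total = 6.090 × 245 = 1492.05.
Efficiency loss = (6.090 − 1) × 245 = 1247.05.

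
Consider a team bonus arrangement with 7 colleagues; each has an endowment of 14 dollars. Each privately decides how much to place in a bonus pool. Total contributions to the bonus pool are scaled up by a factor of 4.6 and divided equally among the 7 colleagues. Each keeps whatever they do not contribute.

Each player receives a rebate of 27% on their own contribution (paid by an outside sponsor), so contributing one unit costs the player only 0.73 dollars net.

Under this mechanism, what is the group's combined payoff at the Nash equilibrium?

98.00 dollars

With the mechanism, a contributed unit returns (4.6/7) / 0.73 = 0.9002 per unit of net cost — still below 1 — so contributing 0 remains dominant for every player.
Everyone keeps their endowment and the group total is 7 × 14 = 98.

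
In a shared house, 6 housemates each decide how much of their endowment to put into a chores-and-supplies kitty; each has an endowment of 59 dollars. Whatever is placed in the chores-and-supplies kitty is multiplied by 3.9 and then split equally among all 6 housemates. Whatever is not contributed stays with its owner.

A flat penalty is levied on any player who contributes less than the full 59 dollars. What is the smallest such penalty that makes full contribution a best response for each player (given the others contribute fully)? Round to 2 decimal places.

20.65 dollars

Given the others contribute fully, the best deviation is to contribute 0 (any partial contribution still incurs the fine and gives up units whose private return 0.6500 is below 1).
Deviating from 59 to 0 saves 59 dollars but forfeits the deviator's share of the drop in the chores-and-supplies kitty: 3.9/6 × 59 = 38.35.
So the deviation gain is 59 − 38.35 = 20.65, and the fine must be at least 20.65 dollars to wipe it out.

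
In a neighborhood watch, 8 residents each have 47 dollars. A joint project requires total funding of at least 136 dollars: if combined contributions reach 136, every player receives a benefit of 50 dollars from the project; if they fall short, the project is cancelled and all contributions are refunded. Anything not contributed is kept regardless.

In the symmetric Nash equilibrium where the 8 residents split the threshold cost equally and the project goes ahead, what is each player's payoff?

Equal share of the threshold: 136/8 = 17.
At this profile no one gains by cutting their contribution: any cut drops the total below 136, the project is cancelled, contributions are refunded, and the deviator ends with 47, which is less than 47 − 17 + 50 = 80. Contributing more than 17 just wastes the excess. So contributing exactly 17 is a best response.
Each player's payoff: 47 − 17 + 50 = 80.

80 dollars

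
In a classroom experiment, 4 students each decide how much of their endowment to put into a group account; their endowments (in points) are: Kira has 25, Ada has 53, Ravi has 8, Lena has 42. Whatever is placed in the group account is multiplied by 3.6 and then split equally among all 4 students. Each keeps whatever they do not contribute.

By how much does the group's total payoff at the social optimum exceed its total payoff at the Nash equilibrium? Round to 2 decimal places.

The private return per contributed unit is 3.6/4 = 0.9000 < 1 for every player regardless of endowment, so the Nash equilibrium is zero contribution and the group total is Σ E_j = 25 + 53 + 8 + 42 = 128.
Each contributed unit returns 3.600 to the group, so the social optimum is full contribution by everyone: group total = 3.600 × 128 = 460.80.
Efficiency loss = (3.600 − 1) × 128 = 332.80.

332.80 points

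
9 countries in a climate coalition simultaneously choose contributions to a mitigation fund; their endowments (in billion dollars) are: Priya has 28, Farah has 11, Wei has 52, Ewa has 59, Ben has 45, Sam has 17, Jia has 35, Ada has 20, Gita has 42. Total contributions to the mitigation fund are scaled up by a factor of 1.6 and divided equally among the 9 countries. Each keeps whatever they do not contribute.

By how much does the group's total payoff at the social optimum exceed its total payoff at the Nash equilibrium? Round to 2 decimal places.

185.40 billion dollars

The private return per contributed unit is 1.6/9 = 0.1778 < 1 for every player regardless of endowment, so the Nash equilibrium is zero contribution and the group total is Σ E_j = 28 + 11 + 52 + 59 + 45 + 17 + 35 + 20 + 42 = 309.
Each contributed unit returns 1.600 to the group, so the social optimum is full contribution by everyone: group total = 1.600 × 309 = 494.40.
Efficiency loss = (1.600 − 1) × 309 = 185.40.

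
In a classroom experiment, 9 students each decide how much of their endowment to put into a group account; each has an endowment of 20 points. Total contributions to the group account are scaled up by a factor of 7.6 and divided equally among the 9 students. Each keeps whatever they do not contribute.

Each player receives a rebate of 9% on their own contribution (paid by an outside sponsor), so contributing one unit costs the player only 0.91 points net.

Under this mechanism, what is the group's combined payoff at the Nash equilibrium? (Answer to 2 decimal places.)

With the mechanism, a contributed unit returns (7.6/9) / 0.91 = 0.9280 per unit of net cost — still below 1 — so contributing 0 remains dominant for every player.
Everyone keeps their endowment and the group total is 9 × 20 = 180.

180.00 points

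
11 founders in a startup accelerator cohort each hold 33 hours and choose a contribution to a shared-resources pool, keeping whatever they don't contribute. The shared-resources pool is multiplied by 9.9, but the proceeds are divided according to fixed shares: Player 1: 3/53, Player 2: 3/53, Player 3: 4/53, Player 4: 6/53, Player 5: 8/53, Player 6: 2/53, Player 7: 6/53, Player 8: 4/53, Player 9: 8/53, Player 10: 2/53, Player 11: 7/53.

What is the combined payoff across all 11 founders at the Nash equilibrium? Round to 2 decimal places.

1831.50 hours

Each unit j contributes comes back to j as 9.9 × (j's share), so j prefers to contribute only if that share exceeds 1/9.9 = 0.1010; otherwise keeping the unit dominates.
Player 4, Player 5, Player 7, Player 9 and Player 11 clear that bar, contributing 33 each; the remaining 6 contribute 0. Total contributed: 165.
The shared-resources pool pays out 9.9 × 165 = 1633.50 in total (split across the unequal shares, but the aggregate is all that matters for the group sum).
The 6 free-riders keep 33 each, adding 198. Group total = 198 + 1633.50 = 1831.50.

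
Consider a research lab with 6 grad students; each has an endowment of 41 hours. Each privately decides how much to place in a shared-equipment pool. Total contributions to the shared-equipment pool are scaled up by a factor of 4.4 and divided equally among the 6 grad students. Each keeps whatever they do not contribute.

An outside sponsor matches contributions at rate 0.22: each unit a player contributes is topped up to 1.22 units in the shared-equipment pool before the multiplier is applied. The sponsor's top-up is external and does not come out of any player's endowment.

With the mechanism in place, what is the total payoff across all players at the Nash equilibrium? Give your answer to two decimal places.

With the mechanism, a contributed unit returns 4.4 × 1.22 / 6 = 0.8947 per unit of net cost — still below 1 — so contributing 0 remains dominant for every player.
At the Nash equilibrium no one contributes; group total payoff = 6 × 41 = 246.

246.00 hours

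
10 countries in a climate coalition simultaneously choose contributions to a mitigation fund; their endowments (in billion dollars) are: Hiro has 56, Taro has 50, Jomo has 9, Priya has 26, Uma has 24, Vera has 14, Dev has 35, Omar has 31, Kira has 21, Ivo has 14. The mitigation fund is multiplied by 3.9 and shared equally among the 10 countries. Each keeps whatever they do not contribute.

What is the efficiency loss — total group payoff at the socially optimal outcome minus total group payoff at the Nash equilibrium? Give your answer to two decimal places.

The private return per contributed unit is 3.9/10 = 0.3900 < 1 for every player regardless of endowment, so the Nash equilibrium is zero contribution and the group total is Σ E_j = 56 + 50 + 9 + 26 + 24 + 14 + 35 + 31 + 21 + 14 = 280.
Each contributed unit returns 3.900 to the group, so the social optimum is full contribution by everyone: group total = 3.900 × 280 = 1092.00.
Efficiency loss = (3.900 − 1) × 280 = 812.00.

812.00 billion dollars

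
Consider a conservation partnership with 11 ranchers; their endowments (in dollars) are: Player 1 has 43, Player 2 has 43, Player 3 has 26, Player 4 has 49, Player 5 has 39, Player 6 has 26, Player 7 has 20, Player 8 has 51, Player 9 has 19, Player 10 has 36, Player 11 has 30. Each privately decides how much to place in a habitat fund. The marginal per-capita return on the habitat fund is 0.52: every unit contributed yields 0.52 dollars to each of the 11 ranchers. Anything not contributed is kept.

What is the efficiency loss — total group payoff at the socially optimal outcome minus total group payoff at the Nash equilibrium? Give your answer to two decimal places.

1803.04 dollars

The private return per contributed unit is 0.52 < 1 for everyone, so the Nash equilibrium is zero contribution and the group total is Σ E_j = 43 + 43 + 26 + 49 + 39 + 26 + 20 + 51 + 19 + 36 + 30 = 382.
Each contributed unit returns 5.720 to the group, so the social optimum is full contribution by everyone: group total = 5.720 × 382 = 2185.04.
Efficiency loss = (5.720 − 1) × 382 = 1803.04.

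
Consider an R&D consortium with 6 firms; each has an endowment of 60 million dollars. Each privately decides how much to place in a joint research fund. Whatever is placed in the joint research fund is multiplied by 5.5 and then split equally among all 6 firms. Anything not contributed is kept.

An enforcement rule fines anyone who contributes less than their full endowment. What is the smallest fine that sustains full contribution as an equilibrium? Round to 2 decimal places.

Given the others contribute fully, the best deviation is to contribute 0 (any partial contribution still incurs the fine and gives up units whose private return 0.9167 is below 1).
Deviating from 60 to 0 saves 60 million dollars but forfeits the deviator's share of the drop in the joint research fund: 5.5/6 × 60 = 55.00.
So the deviation gain is 60 − 55.00 = 5.00, and the fine must be at least 5.00 million dollars to wipe it out.

5.00 million dollars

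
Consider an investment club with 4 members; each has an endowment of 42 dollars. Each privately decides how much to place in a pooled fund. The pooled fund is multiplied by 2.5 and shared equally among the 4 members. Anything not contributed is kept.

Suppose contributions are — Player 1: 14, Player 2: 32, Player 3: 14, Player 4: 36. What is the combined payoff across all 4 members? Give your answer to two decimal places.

312.00 dollars

Total contributed: 14 + 32 + 14 + 36 = 96; total kept: 4 × 42 − 96 = 72.
The pooled fund pays out 2.5 × 96 = 240.00 in aggregate.
Group total = 72 + 240.00 = 312.00.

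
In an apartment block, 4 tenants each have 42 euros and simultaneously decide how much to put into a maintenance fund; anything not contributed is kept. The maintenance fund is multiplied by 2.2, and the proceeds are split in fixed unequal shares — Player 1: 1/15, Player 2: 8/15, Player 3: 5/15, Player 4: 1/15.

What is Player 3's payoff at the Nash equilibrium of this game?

Player j's private return per contributed unit is 2.2 × (j's share). Contributing is weakly dominant for j when that share is at least 1/2.2 = 0.4545, and contributing 0 is dominant otherwise.
Player 2 alone (share 8/15) is above the threshold, contributing 42; the remaining 3 contribute 0. Total contributed: 42.
Player 3 keeps 42 and receives 2.2 × 42 × 5/15 = 30.80 from the maintenance fund, for a payoff of 72.80.

72.80 euros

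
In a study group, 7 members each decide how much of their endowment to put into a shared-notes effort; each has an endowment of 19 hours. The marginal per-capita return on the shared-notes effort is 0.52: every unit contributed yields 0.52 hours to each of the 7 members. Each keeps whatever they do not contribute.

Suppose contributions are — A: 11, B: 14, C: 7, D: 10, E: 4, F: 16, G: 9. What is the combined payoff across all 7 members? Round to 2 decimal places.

Total contributed: 11 + 14 + 7 + 10 + 4 + 16 + 9 = 71; total kept: 7 × 19 − 71 = 62.
The shared-notes effort pays out 0.52 × 7 × 71 = 258.44 in aggregate.
Group total = 62 + 258.44 = 320.44.

320.44 hours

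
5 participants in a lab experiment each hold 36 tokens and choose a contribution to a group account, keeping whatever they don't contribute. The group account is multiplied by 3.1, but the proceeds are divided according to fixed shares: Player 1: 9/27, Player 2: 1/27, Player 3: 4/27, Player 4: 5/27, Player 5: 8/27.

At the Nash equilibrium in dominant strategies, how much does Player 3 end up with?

Each unit j contributes comes back to j as 3.1 × (j's share), so j prefers to contribute only if that share exceeds 1/3.1 = 0.3226; otherwise keeping the unit dominates.
Player 1 alone (share 9/27) is above the threshold, contributing 36; the remaining 4 contribute 0. Total contributed: 36.
Player 3 keeps 36 and receives 3.1 × 36 × 4/27 = 16.53 from the group account, for a payoff of 52.53.

52.53 tokens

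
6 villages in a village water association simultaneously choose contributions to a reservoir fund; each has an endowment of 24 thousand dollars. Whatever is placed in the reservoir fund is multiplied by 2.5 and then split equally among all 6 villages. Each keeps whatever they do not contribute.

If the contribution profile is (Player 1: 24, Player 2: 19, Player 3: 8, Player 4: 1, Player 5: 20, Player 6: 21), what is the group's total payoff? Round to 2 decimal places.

Total contributed: 24 + 19 + 8 + 1 + 20 + 21 = 93; total kept: 6 × 24 − 93 = 51.
The reservoir fund pays out 2.5 × 93 = 232.50 in aggregate.
Group total = 51 + 232.50 = 283.50.

283.50 thousand dollars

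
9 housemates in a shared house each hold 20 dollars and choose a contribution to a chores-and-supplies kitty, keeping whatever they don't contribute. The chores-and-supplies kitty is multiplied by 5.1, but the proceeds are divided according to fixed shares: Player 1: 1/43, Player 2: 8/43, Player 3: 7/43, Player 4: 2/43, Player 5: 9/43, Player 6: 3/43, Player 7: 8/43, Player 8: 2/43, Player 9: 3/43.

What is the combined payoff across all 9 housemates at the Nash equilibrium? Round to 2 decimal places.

A player with share s gets back 5.1·s per unit contributed, so full contribution is dominant for anyone with s > 1/5.1 = 0.1961 and zero contribution is dominant for anyone below.
Player 5 alone (share 9/43) is above the threshold, contributing 20; the remaining 8 contribute 0. Total contributed: 20.
The chores-and-supplies kitty pays out 5.1 × 20 = 102.00 in total (split across the unequal shares, but the aggregate is all that matters for the group sum).
The 8 free-riders keep 20 each, adding 160. Group total = 160 + 102.00 = 262.00.

262.00 dollars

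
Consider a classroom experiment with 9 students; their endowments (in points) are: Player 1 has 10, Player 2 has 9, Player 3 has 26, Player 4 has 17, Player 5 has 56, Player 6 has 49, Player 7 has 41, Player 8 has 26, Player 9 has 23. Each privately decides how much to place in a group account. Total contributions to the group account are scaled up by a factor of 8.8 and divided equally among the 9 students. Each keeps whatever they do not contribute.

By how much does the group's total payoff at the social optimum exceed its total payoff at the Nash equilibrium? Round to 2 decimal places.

The private return per contributed unit is 8.8/9 = 0.9778 < 1 for every player regardless of endowment, so the Nash equilibrium is zero contribution and the group total is Σ E_j = 10 + 9 + 26 + 17 + 56 + 49 + 41 + 26 + 23 = 257.
Each contributed unit returns 8.800 to the group, so the social optimum is full contribution by everyone: group total = 8.800 × 257 = 2261.60.
Efficiency loss = (8.800 − 1) × 257 = 2004.60.

2004.60 points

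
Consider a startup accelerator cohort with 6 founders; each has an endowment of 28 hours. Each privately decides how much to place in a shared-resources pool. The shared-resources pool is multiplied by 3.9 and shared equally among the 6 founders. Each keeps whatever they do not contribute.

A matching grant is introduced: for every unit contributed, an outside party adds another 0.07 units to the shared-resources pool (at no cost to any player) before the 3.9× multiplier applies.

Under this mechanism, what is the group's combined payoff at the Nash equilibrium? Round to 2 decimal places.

168.00 hours

The effective private return is 3.9 × 1.07 / 6 = 0.6955, which is still under 1, so the mechanism doesn't change anyone's dominant strategy: zero contribution.
Everyone keeps their endowment and the group total is 6 × 28 = 168.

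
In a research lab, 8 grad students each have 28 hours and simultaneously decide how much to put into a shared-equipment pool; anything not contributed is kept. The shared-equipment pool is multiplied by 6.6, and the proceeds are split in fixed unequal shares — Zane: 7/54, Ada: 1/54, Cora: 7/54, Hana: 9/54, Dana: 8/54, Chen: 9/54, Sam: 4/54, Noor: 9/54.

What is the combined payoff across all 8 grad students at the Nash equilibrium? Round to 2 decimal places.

For player j, contributing a unit is worthwhile iff 6.6 × (j's share) ≥ 1, i.e. iff j's share is at least 0.1515.
The shares above 0.1515 belong to Hana, Chen and Noor, contributing 28 each; the remaining 5 contribute 0. Total contributed: 84.
The shared-equipment pool pays out 6.6 × 84 = 554.40 in total (split across the unequal shares, but the aggregate is all that matters for the group sum).
The 5 free-riders keep 28 each, adding 140. Group total = 140 + 554.40 = 694.40.

694.40 hours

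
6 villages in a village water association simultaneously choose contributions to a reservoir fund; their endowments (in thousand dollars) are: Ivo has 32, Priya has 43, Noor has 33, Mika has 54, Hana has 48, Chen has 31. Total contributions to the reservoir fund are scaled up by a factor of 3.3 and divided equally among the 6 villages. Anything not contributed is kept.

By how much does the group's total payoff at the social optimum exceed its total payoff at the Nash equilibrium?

554.30 thousand dollars

The private return per contributed unit is 3.3/6 = 0.5500 < 1 for every player regardless of endowment, so the Nash equilibrium is zero contribution and the group total is Σ E_j = 32 + 43 + 33 + 54 + 48 + 31 = 241.
Each contributed unit returns 3.300 to the group, so the social optimum is full contribution by everyone: group total = 3.300 × 241 = 795.30.
Efficiency loss = (3.300 − 1) × 241 = 554.30.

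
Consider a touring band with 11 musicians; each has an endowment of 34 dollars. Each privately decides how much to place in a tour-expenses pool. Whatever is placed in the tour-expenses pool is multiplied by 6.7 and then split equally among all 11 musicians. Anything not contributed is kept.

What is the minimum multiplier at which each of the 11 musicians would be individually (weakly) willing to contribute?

A contributed unit returns (multiplier)/11 to its contributor.
This reaches 1 exactly when the multiplier is 11.

11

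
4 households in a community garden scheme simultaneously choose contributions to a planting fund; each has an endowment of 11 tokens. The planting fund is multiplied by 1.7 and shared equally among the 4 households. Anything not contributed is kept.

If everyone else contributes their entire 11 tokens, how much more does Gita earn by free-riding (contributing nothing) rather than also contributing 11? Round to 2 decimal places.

Switching from a contribution of 11 to 0 lets Gita keep an extra 11 tokens, but lowers the planting fund by 11, which costs Gita their own share of that drop: 1.7/4 × 11 = 4.67.
Net gain = 11 − 4.67 = 6.33. The private return per contributed unit (0.4250) is below 1, so free-riding is indeed the best response regardless of what the others do.

6.33 tokens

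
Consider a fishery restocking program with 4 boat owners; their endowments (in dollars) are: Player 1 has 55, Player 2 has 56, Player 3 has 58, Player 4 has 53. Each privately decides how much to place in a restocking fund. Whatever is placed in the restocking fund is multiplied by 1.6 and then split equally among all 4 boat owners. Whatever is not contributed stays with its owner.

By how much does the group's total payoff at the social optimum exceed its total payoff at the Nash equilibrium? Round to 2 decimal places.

133.20 dollars

The private return per contributed unit is 1.6/4 = 0.4000 < 1 for every player regardless of endowment, so the Nash equilibrium is zero contribution and the group total is Σ E_j = 55 + 56 + 58 + 53 = 222.
Each contributed unit returns 1.600 to the group, so the social optimum is full contribution by everyone: group total = 1.600 × 222 = 355.20.
Efficiency loss = (1.600 − 1) × 222 = 133.20.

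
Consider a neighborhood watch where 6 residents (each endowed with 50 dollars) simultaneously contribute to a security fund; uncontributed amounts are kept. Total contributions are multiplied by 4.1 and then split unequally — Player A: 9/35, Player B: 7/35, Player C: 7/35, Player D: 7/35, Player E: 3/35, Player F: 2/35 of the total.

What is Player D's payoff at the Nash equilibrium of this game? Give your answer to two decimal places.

A player with share s gets back 4.1·s per unit contributed, so full contribution is dominant for anyone with s > 1/4.1 = 0.2439 and zero contribution is dominant for anyone below.
Player A alone (share 9/35) is above the threshold, contributing 50; the remaining 5 contribute 0. Total contributed: 50.
Player D keeps 50 and receives 4.1 × 50 × 7/35 = 41.00 from the security fund, for a payoff of 91.00.

91.00 dollars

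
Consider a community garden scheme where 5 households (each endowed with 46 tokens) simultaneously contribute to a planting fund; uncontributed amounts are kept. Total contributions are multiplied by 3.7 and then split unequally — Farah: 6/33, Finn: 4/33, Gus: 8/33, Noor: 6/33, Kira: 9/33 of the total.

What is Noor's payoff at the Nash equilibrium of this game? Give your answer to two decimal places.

76.95 tokens

Each unit j contributes comes back to j as 3.7 × (j's share), so j prefers to contribute only if that share exceeds 1/3.7 = 0.2703; otherwise keeping the unit dominates.
The only share above 0.2703 is Kira's 9/33, contributing 46; the remaining 4 contribute 0. Total contributed: 46.
Noor keeps 46 and receives 3.7 × 46 × 6/33 = 30.95 from the planting fund, for a payoff of 76.95.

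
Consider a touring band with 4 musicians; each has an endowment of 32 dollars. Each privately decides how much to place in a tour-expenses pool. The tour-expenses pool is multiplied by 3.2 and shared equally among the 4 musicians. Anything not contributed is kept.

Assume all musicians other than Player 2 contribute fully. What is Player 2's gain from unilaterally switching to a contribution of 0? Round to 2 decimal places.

Switching from a contribution of 32 to 0 lets Player 2 keep an extra 32 dollars, but lowers the tour-expenses pool by 32, which costs Player 2 their own share of that drop: 3.2/4 × 32 = 25.60.
Net gain = 32 − 25.60 = 6.40. The private return per contributed unit (0.8000) is below 1, so free-riding is indeed the best response regardless of what the others do.

6.40 dollars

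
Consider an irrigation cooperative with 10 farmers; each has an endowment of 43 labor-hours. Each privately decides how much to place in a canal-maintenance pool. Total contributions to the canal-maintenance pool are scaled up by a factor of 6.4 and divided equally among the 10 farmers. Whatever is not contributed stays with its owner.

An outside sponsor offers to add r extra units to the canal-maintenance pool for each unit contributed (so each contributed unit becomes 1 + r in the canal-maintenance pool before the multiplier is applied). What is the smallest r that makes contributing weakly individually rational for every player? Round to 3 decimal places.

With matching at rate r, one contributed unit becomes (1 + r) in the canal-maintenance pool and returns 6.4 × (1 + r) / 10 to the contributor.
Setting this equal to 1: 1 + r = 10/6.4 = 1.5625.
So the minimum matching rate is r = 1.5625 − 1 = 0.563.

0.563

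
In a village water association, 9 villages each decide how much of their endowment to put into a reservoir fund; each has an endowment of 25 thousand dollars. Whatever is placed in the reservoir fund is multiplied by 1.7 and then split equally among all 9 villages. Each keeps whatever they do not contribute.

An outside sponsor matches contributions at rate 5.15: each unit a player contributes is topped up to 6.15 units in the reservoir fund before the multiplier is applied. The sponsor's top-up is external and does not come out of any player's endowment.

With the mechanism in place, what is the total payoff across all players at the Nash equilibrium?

2352.38 thousand dollars

The effective private return per unit is now 1.7 × 6.15 / 9 = 1.1617 > 1, so every player's dominant strategy flips to full contribution.
At the Nash equilibrium everyone contributes 25. Group total payoff = 1.7 × 6.15 × 225 = 2352.38.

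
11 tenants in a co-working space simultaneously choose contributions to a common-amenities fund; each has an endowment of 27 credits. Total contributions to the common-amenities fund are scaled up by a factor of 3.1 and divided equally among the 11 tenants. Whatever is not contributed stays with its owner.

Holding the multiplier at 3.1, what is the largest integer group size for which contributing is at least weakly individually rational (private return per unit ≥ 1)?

3

Private return per unit is 3.1/(group size), which is ≥ 1 whenever the group size is ≤ 3.1.
The largest such integer is 3.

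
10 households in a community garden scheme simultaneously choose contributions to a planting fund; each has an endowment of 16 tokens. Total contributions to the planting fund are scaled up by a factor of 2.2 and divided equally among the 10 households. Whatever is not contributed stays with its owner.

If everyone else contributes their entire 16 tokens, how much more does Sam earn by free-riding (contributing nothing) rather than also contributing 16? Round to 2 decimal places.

Switching from a contribution of 16 to 0 lets Sam keep an extra 16 tokens, but lowers the planting fund by 16, which costs Sam their own share of that drop: 2.2/10 × 16 = 3.52.
Net gain = 16 − 3.52 = 12.48. The private return per contributed unit (0.2200) is below 1, so free-riding is indeed the best response regardless of what the others do.

12.48 tokens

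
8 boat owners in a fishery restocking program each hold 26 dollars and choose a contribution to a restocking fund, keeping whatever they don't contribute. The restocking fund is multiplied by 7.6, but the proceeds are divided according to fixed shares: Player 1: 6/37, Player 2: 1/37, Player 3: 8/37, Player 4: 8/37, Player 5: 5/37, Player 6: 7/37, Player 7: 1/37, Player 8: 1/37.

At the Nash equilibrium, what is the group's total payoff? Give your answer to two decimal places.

1066.00 dollars

For player j, contributing a unit is worthwhile iff 7.6 × (j's share) ≥ 1, i.e. iff j's share is at least 0.1316.
Player 1, Player 3, Player 4, Player 5 and Player 6 are above the threshold, contributing 26 each; the remaining 3 contribute 0. Total contributed: 130.
The restocking fund pays out 7.6 × 130 = 988.00 in total (split across the unequal shares, but the aggregate is all that matters for the group sum).
The 3 free-riders keep 26 each, adding 78. Group total = 78 + 988.00 = 1066.00.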